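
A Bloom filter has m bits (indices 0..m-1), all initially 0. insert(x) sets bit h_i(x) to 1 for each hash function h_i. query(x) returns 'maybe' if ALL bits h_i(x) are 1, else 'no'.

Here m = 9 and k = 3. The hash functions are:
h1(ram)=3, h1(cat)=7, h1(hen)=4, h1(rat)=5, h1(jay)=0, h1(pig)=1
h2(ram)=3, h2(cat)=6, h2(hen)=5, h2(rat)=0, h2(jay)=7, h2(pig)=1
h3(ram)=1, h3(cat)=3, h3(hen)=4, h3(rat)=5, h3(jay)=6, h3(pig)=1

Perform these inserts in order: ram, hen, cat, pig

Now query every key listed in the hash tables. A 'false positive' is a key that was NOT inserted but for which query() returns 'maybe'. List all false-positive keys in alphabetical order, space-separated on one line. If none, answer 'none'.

Start: bits=000000000
After insert 'ram': sets bits 1 3 -> bits=010100000
After insert 'hen': sets bits 4 5 -> bits=010111000
After insert 'cat': sets bits 3 6 7 -> bits=010111110
After insert 'pig': sets bits 1 -> bits=010111110
Not inserted: jay rat — query each against bits=010111110:
query jay: checks bit0=0, bit6=1, bit7=1 (has a 0) -> no => not a false positive
query rat: checks bit0=0, bit5=1 (has a 0) -> no => not a false positive
False positives (alphabetical): none

Answer: none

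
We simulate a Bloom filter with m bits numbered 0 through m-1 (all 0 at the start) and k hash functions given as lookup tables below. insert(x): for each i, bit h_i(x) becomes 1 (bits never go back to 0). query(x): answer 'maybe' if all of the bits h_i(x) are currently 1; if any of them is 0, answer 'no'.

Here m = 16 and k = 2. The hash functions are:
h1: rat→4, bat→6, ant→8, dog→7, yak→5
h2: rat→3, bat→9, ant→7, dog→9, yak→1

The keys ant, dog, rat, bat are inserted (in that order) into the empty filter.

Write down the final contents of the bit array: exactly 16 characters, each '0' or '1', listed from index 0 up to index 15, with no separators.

Start: bits=0000000000000000
After insert 'ant': sets bits 7 8 -> bits=0000000110000000
After insert 'dog': sets bits 7 9 -> bits=0000000111000000
After insert 'rat': sets bits 3 4 -> bits=0001100111000000
After insert 'bat': sets bits 6 9 -> bits=0001101111000000

Answer: 0001101111000000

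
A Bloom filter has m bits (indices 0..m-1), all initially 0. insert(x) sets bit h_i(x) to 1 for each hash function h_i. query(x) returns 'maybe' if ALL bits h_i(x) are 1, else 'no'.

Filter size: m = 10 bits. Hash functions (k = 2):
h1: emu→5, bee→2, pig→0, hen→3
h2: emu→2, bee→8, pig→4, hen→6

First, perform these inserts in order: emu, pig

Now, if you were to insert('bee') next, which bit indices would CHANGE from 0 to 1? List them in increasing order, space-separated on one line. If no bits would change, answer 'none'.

Start: bits=0000000000
After insert 'emu': sets bits 2 5 -> bits=0010010000
After insert 'pig': sets bits 0 4 -> bits=1010110000
insert 'bee' would touch bits 2 8; currently bit2=1, bit8=0
Bits that are 0 among those (would change 0->1): 8

Answer: 8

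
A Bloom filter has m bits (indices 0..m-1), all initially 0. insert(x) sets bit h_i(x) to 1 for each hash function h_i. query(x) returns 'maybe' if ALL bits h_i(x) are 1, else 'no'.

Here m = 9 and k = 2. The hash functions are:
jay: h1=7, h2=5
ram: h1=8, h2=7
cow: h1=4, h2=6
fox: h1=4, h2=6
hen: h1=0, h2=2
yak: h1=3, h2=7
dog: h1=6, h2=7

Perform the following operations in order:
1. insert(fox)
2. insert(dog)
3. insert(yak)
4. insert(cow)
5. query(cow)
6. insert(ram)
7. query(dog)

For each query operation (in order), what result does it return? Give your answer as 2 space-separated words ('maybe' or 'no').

Answer: maybe maybe

Derivation:
Start: bits=000000000
Op 1: insert fox -> sets bits 4 6 -> bits=000010100
Op 2: insert dog -> sets bits 6 7 -> bits=000010110
Op 3: insert yak -> sets bits 3 7 -> bits=000110110
Op 4: insert cow -> sets bits 4 6 -> bits=000110110
Op 5: query cow -> checks bit4=1, bit6=1 (all 1) -> maybe
Op 6: insert ram -> sets bits 7 8 -> bits=000110111
Op 7: query dog -> checks bit6=1, bit7=1 (all 1) -> maybe
Query results in order: maybe maybe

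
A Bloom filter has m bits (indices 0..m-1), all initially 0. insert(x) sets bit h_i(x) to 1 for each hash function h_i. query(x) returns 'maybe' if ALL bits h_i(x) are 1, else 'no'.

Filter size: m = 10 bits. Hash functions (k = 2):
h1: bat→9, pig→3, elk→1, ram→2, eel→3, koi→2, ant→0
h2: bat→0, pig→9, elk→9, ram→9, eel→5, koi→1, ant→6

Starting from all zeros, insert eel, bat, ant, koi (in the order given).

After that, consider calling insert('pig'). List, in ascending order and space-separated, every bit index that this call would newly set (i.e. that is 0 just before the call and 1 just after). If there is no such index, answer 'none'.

Start: bits=0000000000
After insert 'eel': sets bits 3 5 -> bits=0001010000
After insert 'bat': sets bits 0 9 -> bits=1001010001
After insert 'ant': sets bits 0 6 -> bits=1001011001
After insert 'koi': sets bits 1 2 -> bits=1111011001
insert 'pig' would touch bits 3 9; currently bit3=1, bit9=1
Bits that are 0 among those (would change 0->1): none

Answer: none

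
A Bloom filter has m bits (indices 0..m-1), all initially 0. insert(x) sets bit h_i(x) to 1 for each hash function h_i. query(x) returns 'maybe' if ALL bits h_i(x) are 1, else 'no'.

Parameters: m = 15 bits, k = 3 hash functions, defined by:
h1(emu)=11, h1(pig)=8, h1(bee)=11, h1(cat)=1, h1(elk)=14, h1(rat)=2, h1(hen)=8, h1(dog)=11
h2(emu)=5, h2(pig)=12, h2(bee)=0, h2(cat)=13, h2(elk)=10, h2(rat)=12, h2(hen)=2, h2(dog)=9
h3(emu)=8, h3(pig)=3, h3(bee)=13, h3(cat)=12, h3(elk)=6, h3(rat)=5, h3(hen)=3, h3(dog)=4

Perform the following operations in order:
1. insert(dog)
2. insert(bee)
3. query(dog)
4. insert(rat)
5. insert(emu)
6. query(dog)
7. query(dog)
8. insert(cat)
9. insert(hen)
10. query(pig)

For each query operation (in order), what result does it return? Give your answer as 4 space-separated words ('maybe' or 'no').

Start: bits=000000000000000
Op 1: insert dog -> sets bits 4 9 11 -> bits=000010000101000
Op 2: insert bee -> sets bits 0 11 13 -> bits=100010000101010
Op 3: query dog -> checks bit4=1, bit9=1, bit11=1 (all 1) -> maybe
Op 4: insert rat -> sets bits 2 5 12 -> bits=101011000101110
Op 5: insert emu -> sets bits 5 8 11 -> bits=101011001101110
Op 6: query dog -> checks bit4=1, bit9=1, bit11=1 (all 1) -> maybe
Op 7: query dog -> checks bit4=1, bit9=1, bit11=1 (all 1) -> maybe
Op 8: insert cat -> sets bits 1 12 13 -> bits=111011001101110
Op 9: insert hen -> sets bits 2 3 8 -> bits=111111001101110
Op 10: query pig -> checks bit3=1, bit8=1, bit12=1 (all 1) -> maybe
Query results in order: maybe maybe maybe maybe

Answer: maybe maybe maybe maybe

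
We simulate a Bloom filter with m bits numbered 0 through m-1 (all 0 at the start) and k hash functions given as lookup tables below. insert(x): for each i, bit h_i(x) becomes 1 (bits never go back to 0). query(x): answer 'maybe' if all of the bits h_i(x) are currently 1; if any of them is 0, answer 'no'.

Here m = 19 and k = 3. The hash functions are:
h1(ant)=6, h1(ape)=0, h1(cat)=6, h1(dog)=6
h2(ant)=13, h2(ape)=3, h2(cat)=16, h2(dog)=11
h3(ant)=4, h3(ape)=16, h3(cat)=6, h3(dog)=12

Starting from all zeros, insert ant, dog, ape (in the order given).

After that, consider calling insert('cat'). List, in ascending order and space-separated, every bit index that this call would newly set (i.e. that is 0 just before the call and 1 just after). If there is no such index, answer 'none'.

Answer: none

Derivation:
Start: bits=0000000000000000000
After insert 'ant': sets bits 4 6 13 -> bits=0000101000000100000
After insert 'dog': sets bits 6 11 12 -> bits=0000101000011100000
After insert 'ape': sets bits 0 3 16 -> bits=1001101000011100100
insert 'cat' would touch bits 6 16; currently bit6=1, bit16=1
Bits that are 0 among those (would change 0->1): none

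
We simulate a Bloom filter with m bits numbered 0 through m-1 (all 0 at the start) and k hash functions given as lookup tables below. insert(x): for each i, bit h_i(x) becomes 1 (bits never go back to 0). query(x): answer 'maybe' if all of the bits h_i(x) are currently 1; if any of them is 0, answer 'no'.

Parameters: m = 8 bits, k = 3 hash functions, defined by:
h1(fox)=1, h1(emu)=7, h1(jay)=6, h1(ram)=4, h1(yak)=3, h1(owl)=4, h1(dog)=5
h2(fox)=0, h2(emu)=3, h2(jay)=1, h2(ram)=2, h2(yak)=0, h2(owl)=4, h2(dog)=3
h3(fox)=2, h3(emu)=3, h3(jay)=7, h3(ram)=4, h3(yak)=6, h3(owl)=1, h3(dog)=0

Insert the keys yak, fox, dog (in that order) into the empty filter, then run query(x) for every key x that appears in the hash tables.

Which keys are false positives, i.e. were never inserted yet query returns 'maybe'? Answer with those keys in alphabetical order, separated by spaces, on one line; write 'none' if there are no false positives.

Start: bits=00000000
After insert 'yak': sets bits 0 3 6 -> bits=10010010
After insert 'fox': sets bits 0 1 2 -> bits=11110010
After insert 'dog': sets bits 0 3 5 -> bits=11110110
Not inserted: emu jay owl ram — query each against bits=11110110:
query emu: checks bit3=1, bit7=0 (has a 0) -> no => not a false positive
query jay: checks bit1=1, bit6=1, bit7=0 (has a 0) -> no => not a false positive
query owl: checks bit1=1, bit4=0 (has a 0) -> no => not a false positive
query ram: checks bit2=1, bit4=0 (has a 0) -> no => not a false positive
False positives (alphabetical): none

Answer: none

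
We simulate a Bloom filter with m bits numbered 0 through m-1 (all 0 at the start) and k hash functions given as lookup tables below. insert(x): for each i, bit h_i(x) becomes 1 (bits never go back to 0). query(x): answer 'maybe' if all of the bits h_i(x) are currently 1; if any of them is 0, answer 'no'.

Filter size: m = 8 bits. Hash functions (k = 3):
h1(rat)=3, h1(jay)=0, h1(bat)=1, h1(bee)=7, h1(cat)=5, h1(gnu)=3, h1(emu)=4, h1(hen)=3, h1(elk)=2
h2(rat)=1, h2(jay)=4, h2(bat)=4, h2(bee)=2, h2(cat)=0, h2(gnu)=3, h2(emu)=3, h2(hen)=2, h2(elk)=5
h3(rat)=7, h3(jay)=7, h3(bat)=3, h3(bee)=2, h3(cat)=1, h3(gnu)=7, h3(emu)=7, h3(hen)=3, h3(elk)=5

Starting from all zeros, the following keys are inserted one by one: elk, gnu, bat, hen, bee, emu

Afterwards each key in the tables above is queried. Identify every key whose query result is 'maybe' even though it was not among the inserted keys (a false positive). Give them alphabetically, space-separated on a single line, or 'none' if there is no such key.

Start: bits=00000000
After insert 'elk': sets bits 2 5 -> bits=00100100
After insert 'gnu': sets bits 3 7 -> bits=00110101
After insert 'bat': sets bits 1 3 4 -> bits=01111101
After insert 'hen': sets bits 2 3 -> bits=01111101
After insert 'bee': sets bits 2 7 -> bits=01111101
After insert 'emu': sets bits 3 4 7 -> bits=01111101
Not inserted: cat jay rat — query each against bits=01111101:
query cat: checks bit0=0, bit1=1, bit5=1 (has a 0) -> no => not a false positive
query jay: checks bit0=0, bit4=1, bit7=1 (has a 0) -> no => not a false positive
query rat: checks bit1=1, bit3=1, bit7=1 (all 1) -> maybe => FALSE POSITIVE
False positives (alphabetical): rat

Answer: rat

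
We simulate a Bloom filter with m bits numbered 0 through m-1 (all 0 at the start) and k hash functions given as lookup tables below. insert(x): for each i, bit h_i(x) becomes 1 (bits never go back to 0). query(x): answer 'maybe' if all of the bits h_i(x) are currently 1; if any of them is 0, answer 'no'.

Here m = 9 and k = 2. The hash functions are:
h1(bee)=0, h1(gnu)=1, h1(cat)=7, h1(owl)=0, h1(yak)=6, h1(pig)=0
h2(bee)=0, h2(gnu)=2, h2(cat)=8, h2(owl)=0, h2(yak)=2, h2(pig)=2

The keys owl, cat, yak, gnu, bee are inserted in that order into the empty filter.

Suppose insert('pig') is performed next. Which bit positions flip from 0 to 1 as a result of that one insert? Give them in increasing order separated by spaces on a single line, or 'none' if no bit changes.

Start: bits=000000000
After insert 'owl': sets bits 0 -> bits=100000000
After insert 'cat': sets bits 7 8 -> bits=100000011
After insert 'yak': sets bits 2 6 -> bits=101000111
After insert 'gnu': sets bits 1 2 -> bits=111000111
After insert 'bee': sets bits 0 -> bits=111000111
insert 'pig' would touch bits 0 2; currently bit0=1, bit2=1
Bits that are 0 among those (would change 0->1): none

Answer: none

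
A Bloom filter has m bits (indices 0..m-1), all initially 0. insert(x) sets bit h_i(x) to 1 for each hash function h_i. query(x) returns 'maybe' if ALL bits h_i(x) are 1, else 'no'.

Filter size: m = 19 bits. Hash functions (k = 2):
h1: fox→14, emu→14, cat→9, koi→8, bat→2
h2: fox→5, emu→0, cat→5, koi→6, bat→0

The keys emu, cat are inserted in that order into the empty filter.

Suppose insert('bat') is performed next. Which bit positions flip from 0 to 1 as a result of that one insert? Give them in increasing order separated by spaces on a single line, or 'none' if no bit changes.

Answer: 2

Derivation:
Start: bits=0000000000000000000
After insert 'emu': sets bits 0 14 -> bits=1000000000000010000
After insert 'cat': sets bits 5 9 -> bits=1000010001000010000
insert 'bat' would touch bits 0 2; currently bit0=1, bit2=0
Bits that are 0 among those (would change 0->1): 2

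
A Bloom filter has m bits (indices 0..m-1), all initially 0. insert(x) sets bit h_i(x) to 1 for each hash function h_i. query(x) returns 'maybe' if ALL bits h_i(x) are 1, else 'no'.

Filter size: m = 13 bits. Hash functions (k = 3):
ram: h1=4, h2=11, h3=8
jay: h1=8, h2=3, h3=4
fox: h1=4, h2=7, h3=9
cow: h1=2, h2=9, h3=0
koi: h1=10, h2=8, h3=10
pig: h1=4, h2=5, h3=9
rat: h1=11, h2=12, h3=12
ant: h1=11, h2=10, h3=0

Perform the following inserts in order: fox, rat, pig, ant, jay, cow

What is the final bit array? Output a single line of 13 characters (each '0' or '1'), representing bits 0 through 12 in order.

Start: bits=0000000000000
After insert 'fox': sets bits 4 7 9 -> bits=0000100101000
After insert 'rat': sets bits 11 12 -> bits=0000100101011
After insert 'pig': sets bits 4 5 9 -> bits=0000110101011
After insert 'ant': sets bits 0 10 11 -> bits=1000110101111
After insert 'jay': sets bits 3 4 8 -> bits=1001110111111
After insert 'cow': sets bits 0 2 9 -> bits=1011110111111

Answer: 1011110111111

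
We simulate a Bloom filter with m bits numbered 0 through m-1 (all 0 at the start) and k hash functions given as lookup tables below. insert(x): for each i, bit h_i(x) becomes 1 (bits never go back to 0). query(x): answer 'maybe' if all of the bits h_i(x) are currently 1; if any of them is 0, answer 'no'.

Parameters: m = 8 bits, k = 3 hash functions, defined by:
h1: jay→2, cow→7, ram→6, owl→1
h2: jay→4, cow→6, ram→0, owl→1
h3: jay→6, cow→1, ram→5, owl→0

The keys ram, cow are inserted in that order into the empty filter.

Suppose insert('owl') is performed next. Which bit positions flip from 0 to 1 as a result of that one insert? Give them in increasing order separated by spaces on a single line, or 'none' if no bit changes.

Answer: none

Derivation:
Start: bits=00000000
After insert 'ram': sets bits 0 5 6 -> bits=10000110
After insert 'cow': sets bits 1 6 7 -> bits=11000111
insert 'owl' would touch bits 0 1; currently bit0=1, bit1=1
Bits that are 0 among those (would change 0->1): none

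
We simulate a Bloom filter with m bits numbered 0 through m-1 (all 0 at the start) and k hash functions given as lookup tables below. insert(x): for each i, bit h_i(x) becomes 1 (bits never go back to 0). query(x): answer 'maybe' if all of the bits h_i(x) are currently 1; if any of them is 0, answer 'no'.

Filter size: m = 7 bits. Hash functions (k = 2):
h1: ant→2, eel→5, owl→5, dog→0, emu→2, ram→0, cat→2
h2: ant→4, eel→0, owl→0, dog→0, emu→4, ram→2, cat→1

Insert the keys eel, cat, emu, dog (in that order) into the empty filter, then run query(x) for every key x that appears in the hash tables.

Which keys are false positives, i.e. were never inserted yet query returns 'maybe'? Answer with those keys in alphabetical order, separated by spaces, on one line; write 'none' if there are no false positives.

Answer: ant owl ram

Derivation:
Start: bits=0000000
After insert 'eel': sets bits 0 5 -> bits=1000010
After insert 'cat': sets bits 1 2 -> bits=1110010
After insert 'emu': sets bits 2 4 -> bits=1110110
After insert 'dog': sets bits 0 -> bits=1110110
Not inserted: ant owl ram — query each against bits=1110110:
query ant: checks bit2=1, bit4=1 (all 1) -> maybe => FALSE POSITIVE
query owl: checks bit0=1, bit5=1 (all 1) -> maybe => FALSE POSITIVE
query ram: checks bit0=1, bit2=1 (all 1) -> maybe => FALSE POSITIVE
False positives (alphabetical): ant owl ram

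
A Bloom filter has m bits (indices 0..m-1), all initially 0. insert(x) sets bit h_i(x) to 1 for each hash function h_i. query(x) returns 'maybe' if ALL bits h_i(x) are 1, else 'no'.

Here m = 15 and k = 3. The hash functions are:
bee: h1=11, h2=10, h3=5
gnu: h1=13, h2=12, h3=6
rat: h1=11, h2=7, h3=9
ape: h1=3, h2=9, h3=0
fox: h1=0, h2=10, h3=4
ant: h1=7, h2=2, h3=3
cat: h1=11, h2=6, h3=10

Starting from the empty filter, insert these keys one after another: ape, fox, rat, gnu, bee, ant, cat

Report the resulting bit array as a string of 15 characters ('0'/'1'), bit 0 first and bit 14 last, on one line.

Answer: 101111110111110

Derivation:
Start: bits=000000000000000
After insert 'ape': sets bits 0 3 9 -> bits=100100000100000
After insert 'fox': sets bits 0 4 10 -> bits=100110000110000
After insert 'rat': sets bits 7 9 11 -> bits=100110010111000
After insert 'gnu': sets bits 6 12 13 -> bits=100110110111110
After insert 'bee': sets bits 5 10 11 -> bits=100111110111110
After insert 'ant': sets bits 2 3 7 -> bits=101111110111110
After insert 'cat': sets bits 6 10 11 -> bits=101111110111110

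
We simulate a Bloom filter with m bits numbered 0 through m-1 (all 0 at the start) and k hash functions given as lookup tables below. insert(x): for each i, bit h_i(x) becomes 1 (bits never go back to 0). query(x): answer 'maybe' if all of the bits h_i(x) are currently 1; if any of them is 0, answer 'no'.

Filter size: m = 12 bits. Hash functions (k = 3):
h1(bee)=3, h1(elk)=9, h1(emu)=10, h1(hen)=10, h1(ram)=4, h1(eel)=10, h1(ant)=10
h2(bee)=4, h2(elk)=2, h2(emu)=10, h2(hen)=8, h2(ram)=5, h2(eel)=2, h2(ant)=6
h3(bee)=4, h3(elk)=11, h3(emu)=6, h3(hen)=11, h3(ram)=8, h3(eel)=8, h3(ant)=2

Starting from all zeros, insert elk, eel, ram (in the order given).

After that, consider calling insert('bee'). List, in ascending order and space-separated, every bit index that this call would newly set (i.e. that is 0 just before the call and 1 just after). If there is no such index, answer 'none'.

Answer: 3

Derivation:
Start: bits=000000000000
After insert 'elk': sets bits 2 9 11 -> bits=001000000101
After insert 'eel': sets bits 2 8 10 -> bits=001000001111
After insert 'ram': sets bits 4 5 8 -> bits=001011001111
insert 'bee' would touch bits 3 4; currently bit3=0, bit4=1
Bits that are 0 among those (would change 0->1): 3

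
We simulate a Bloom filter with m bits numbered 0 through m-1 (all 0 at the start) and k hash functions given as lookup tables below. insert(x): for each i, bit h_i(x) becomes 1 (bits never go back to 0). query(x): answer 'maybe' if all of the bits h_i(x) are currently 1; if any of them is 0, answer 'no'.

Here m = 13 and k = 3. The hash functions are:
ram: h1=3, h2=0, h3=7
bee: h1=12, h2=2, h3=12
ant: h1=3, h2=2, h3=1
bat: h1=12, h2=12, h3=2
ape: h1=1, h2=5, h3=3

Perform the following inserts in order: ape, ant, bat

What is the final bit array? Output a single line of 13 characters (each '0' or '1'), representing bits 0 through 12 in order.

Answer: 0111010000001

Derivation:
Start: bits=0000000000000
After insert 'ape': sets bits 1 3 5 -> bits=0101010000000
After insert 'ant': sets bits 1 2 3 -> bits=0111010000000
After insert 'bat': sets bits 2 12 -> bits=0111010000001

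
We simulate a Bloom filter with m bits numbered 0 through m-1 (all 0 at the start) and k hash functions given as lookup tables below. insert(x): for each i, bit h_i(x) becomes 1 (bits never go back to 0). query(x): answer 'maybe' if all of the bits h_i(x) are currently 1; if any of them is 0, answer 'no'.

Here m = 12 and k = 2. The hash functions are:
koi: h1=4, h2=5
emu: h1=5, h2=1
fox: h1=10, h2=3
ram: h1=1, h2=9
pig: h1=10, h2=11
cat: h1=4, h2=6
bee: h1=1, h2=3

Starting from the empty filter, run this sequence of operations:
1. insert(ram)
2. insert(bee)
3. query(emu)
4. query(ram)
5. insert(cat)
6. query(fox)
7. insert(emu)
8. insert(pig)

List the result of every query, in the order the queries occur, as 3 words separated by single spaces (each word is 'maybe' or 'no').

Start: bits=000000000000
Op 1: insert ram -> sets bits 1 9 -> bits=010000000100
Op 2: insert bee -> sets bits 1 3 -> bits=010100000100
Op 3: query emu -> checks bit1=1, bit5=0 (has a 0) -> no
Op 4: query ram -> checks bit1=1, bit9=1 (all 1) -> maybe
Op 5: insert cat -> sets bits 4 6 -> bits=010110100100
Op 6: query fox -> checks bit3=1, bit10=0 (has a 0) -> no
Op 7: insert emu -> sets bits 1 5 -> bits=010111100100
Op 8: insert pig -> sets bits 10 11 -> bits=010111100111
Query results in order: no maybe no

Answer: no maybe no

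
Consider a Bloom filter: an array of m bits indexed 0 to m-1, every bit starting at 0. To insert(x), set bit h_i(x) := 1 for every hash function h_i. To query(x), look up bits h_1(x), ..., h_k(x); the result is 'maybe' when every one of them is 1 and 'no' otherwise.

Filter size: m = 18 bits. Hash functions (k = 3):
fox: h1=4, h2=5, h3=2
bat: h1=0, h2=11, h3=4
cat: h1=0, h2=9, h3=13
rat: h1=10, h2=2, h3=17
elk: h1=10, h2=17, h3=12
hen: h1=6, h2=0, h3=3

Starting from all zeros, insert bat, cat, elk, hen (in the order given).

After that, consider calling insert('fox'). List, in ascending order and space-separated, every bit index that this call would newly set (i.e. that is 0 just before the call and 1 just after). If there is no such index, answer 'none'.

Start: bits=000000000000000000
After insert 'bat': sets bits 0 4 11 -> bits=100010000001000000
After insert 'cat': sets bits 0 9 13 -> bits=100010000101010000
After insert 'elk': sets bits 10 12 17 -> bits=100010000111110001
After insert 'hen': sets bits 0 3 6 -> bits=100110100111110001
insert 'fox' would touch bits 2 4 5; currently bit2=0, bit4=1, bit5=0
Bits that are 0 among those (would change 0->1): 2 5

Answer: 2 5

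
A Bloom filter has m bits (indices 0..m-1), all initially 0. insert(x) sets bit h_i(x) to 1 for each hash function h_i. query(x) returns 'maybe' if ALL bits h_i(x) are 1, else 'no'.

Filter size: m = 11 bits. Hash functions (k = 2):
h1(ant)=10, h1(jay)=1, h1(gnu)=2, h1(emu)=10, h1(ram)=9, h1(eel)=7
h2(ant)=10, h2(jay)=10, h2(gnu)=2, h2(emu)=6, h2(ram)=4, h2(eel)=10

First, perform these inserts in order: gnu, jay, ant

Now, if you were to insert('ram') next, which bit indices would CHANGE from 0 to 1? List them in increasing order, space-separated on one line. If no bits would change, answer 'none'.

Start: bits=00000000000
After insert 'gnu': sets bits 2 -> bits=00100000000
After insert 'jay': sets bits 1 10 -> bits=01100000001
After insert 'ant': sets bits 10 -> bits=01100000001
insert 'ram' would touch bits 4 9; currently bit4=0, bit9=0
Bits that are 0 among those (would change 0->1): 4 9

Answer: 4 9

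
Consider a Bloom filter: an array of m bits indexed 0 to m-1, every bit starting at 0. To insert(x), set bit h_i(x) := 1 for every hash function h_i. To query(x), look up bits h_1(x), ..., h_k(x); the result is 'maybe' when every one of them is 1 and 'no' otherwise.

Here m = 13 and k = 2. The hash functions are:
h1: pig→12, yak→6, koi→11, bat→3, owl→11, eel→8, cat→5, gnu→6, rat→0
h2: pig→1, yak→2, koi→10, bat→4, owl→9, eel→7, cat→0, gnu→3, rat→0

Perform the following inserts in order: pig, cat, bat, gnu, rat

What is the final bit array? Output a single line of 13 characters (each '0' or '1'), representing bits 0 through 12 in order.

Start: bits=0000000000000
After insert 'pig': sets bits 1 12 -> bits=0100000000001
After insert 'cat': sets bits 0 5 -> bits=1100010000001
After insert 'bat': sets bits 3 4 -> bits=1101110000001
After insert 'gnu': sets bits 3 6 -> bits=1101111000001
After insert 'rat': sets bits 0 -> bits=1101111000001

Answer: 1101111000001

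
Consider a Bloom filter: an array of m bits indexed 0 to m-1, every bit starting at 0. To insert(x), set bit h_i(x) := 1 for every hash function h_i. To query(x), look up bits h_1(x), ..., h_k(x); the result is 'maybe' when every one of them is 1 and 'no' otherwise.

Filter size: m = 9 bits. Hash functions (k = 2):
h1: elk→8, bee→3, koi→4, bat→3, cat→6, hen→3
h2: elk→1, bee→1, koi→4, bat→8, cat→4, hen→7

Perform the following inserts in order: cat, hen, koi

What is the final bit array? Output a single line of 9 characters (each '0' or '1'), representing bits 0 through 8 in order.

Answer: 000110110

Derivation:
Start: bits=000000000
After insert 'cat': sets bits 4 6 -> bits=000010100
After insert 'hen': sets bits 3 7 -> bits=000110110
After insert 'koi': sets bits 4 -> bits=000110110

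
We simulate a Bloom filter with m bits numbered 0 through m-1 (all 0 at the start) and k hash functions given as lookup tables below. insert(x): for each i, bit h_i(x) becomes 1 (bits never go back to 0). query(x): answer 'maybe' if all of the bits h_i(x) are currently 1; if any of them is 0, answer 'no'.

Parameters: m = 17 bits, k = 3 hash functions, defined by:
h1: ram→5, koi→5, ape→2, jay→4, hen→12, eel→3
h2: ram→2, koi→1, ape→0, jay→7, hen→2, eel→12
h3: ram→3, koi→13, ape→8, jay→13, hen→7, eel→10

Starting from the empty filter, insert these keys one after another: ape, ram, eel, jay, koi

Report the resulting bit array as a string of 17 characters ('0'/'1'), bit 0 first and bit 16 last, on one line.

Answer: 11111101101011000

Derivation:
Start: bits=00000000000000000
After insert 'ape': sets bits 0 2 8 -> bits=10100000100000000
After insert 'ram': sets bits 2 3 5 -> bits=10110100100000000
After insert 'eel': sets bits 3 10 12 -> bits=10110100101010000
After insert 'jay': sets bits 4 7 13 -> bits=10111101101011000
After insert 'koi': sets bits 1 5 13 -> bits=11111101101011000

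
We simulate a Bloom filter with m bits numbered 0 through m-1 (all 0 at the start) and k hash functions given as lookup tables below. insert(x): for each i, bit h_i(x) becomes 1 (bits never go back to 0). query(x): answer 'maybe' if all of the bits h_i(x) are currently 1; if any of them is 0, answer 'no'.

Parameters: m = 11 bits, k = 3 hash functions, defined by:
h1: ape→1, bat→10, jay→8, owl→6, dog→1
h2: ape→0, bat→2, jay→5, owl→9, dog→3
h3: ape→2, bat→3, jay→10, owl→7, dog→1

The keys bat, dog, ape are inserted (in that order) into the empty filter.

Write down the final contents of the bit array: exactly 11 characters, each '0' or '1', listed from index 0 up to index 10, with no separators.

Answer: 11110000001

Derivation:
Start: bits=00000000000
After insert 'bat': sets bits 2 3 10 -> bits=00110000001
After insert 'dog': sets bits 1 3 -> bits=01110000001
After insert 'ape': sets bits 0 1 2 -> bits=11110000001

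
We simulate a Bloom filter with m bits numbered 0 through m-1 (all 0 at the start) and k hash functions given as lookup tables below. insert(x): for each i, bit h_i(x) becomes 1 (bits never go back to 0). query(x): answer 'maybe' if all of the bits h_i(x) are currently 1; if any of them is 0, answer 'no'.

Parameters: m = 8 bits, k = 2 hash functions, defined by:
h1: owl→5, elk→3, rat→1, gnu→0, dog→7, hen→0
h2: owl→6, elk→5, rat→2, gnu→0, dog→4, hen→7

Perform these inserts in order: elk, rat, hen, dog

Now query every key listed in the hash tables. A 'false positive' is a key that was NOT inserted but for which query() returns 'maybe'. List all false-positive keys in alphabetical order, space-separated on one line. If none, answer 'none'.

Answer: gnu

Derivation:
Start: bits=00000000
After insert 'elk': sets bits 3 5 -> bits=00010100
After insert 'rat': sets bits 1 2 -> bits=01110100
After insert 'hen': sets bits 0 7 -> bits=11110101
After insert 'dog': sets bits 4 7 -> bits=11111101
Not inserted: gnu owl — query each against bits=11111101:
query gnu: checks bit0=1 (all 1) -> maybe => FALSE POSITIVE
query owl: checks bit5=1, bit6=0 (has a 0) -> no => not a false positive
False positives (alphabetical): gnu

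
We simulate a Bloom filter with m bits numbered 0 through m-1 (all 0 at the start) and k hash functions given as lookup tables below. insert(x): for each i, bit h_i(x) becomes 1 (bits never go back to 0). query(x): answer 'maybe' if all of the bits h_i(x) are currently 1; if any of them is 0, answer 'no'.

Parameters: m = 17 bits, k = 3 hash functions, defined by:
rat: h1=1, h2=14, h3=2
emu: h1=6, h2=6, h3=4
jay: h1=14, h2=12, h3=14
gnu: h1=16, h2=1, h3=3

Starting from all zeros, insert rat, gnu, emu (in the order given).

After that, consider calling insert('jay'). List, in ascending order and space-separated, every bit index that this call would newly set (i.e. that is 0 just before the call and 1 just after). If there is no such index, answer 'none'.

Answer: 12

Derivation:
Start: bits=00000000000000000
After insert 'rat': sets bits 1 2 14 -> bits=01100000000000100
After insert 'gnu': sets bits 1 3 16 -> bits=01110000000000101
After insert 'emu': sets bits 4 6 -> bits=01111010000000101
insert 'jay' would touch bits 12 14; currently bit12=0, bit14=1
Bits that are 0 among those (would change 0->1): 12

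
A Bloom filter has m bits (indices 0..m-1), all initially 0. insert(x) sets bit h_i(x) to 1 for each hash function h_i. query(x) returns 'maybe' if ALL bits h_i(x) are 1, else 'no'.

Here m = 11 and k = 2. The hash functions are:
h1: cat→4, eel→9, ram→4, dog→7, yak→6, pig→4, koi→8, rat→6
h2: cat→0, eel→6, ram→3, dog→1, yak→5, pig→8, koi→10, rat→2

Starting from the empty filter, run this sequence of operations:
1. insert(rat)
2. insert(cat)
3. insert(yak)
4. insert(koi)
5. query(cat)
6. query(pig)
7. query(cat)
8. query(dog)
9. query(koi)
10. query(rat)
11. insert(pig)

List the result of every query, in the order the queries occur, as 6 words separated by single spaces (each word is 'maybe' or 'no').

Answer: maybe maybe maybe no maybe maybe

Derivation:
Start: bits=00000000000
Op 1: insert rat -> sets bits 2 6 -> bits=00100010000
Op 2: insert cat -> sets bits 0 4 -> bits=10101010000
Op 3: insert yak -> sets bits 5 6 -> bits=10101110000
Op 4: insert koi -> sets bits 8 10 -> bits=10101110101
Op 5: query cat -> checks bit0=1, bit4=1 (all 1) -> maybe
Op 6: query pig -> checks bit4=1, bit8=1 (all 1) -> maybe
Op 7: query cat -> checks bit0=1, bit4=1 (all 1) -> maybe
Op 8: query dog -> checks bit1=0, bit7=0 (has a 0) -> no
Op 9: query koi -> checks bit8=1, bit10=1 (all 1) -> maybe
Op 10: query rat -> checks bit2=1, bit6=1 (all 1) -> maybe
Op 11: insert pig -> sets bits 4 8 -> bits=10101110101
Query results in order: maybe maybe maybe no maybe maybe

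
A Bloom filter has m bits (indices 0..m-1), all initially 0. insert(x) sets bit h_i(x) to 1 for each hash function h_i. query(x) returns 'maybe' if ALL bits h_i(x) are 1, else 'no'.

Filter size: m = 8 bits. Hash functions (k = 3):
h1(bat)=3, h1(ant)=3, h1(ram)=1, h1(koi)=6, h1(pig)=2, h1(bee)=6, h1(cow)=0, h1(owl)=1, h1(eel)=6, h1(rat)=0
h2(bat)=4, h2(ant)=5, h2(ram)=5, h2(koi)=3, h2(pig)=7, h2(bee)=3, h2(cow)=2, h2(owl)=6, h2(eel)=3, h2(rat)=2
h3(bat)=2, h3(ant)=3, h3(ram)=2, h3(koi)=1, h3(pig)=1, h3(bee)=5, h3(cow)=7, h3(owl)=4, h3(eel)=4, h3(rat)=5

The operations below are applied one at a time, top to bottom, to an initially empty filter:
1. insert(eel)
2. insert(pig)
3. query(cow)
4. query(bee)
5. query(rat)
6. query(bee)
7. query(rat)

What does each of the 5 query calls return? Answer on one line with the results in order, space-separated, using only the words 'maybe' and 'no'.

Start: bits=00000000
Op 1: insert eel -> sets bits 3 4 6 -> bits=00011010
Op 2: insert pig -> sets bits 1 2 7 -> bits=01111011
Op 3: query cow -> checks bit0=0, bit2=1, bit7=1 (has a 0) -> no
Op 4: query bee -> checks bit3=1, bit5=0, bit6=1 (has a 0) -> no
Op 5: query rat -> checks bit0=0, bit2=1, bit5=0 (has a 0) -> no
Op 6: query bee -> checks bit3=1, bit5=0, bit6=1 (has a 0) -> no
Op 7: query rat -> checks bit0=0, bit2=1, bit5=0 (has a 0) -> no
Query results in order: no no no no no

Answer: no no no no no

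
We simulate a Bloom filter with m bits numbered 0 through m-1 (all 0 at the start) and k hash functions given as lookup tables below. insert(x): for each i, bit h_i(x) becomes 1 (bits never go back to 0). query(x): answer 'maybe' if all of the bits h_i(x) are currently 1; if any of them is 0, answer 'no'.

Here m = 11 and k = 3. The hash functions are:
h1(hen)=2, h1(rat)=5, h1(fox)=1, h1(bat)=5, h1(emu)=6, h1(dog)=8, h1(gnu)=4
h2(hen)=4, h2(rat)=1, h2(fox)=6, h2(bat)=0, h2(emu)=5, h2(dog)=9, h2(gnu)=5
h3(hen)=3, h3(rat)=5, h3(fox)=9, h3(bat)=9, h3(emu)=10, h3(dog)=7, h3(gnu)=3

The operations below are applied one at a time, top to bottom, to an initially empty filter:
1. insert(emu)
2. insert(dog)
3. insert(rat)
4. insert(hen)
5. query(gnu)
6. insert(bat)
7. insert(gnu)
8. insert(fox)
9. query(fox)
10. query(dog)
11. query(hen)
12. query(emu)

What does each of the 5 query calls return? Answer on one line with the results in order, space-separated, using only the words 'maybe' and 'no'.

Start: bits=00000000000
Op 1: insert emu -> sets bits 5 6 10 -> bits=00000110001
Op 2: insert dog -> sets bits 7 8 9 -> bits=00000111111
Op 3: insert rat -> sets bits 1 5 -> bits=01000111111
Op 4: insert hen -> sets bits 2 3 4 -> bits=01111111111
Op 5: query gnu -> checks bit3=1, bit4=1, bit5=1 (all 1) -> maybe
Op 6: insert bat -> sets bits 0 5 9 -> bits=11111111111
Op 7: insert gnu -> sets bits 3 4 5 -> bits=11111111111
Op 8: insert fox -> sets bits 1 6 9 -> bits=11111111111
Op 9: query fox -> checks bit1=1, bit6=1, bit9=1 (all 1) -> maybe
Op 10: query dog -> checks bit7=1, bit8=1, bit9=1 (all 1) -> maybe
Op 11: query hen -> checks bit2=1, bit3=1, bit4=1 (all 1) -> maybe
Op 12: query emu -> checks bit5=1, bit6=1, bit10=1 (all 1) -> maybe
Query results in order: maybe maybe maybe maybe maybe

Answer: maybe maybe maybe maybe maybe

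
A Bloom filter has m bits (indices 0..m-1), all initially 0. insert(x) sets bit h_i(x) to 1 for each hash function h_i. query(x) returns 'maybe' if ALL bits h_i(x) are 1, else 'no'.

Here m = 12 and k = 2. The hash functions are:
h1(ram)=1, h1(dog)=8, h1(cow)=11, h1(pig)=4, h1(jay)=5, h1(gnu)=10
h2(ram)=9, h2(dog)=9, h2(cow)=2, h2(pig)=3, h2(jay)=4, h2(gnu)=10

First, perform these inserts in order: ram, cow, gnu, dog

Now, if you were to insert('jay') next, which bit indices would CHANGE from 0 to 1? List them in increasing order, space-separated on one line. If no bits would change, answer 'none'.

Answer: 4 5

Derivation:
Start: bits=000000000000
After insert 'ram': sets bits 1 9 -> bits=010000000100
After insert 'cow': sets bits 2 11 -> bits=011000000101
After insert 'gnu': sets bits 10 -> bits=011000000111
After insert 'dog': sets bits 8 9 -> bits=011000001111
insert 'jay' would touch bits 4 5; currently bit4=0, bit5=0
Bits that are 0 among those (would change 0->1): 4 5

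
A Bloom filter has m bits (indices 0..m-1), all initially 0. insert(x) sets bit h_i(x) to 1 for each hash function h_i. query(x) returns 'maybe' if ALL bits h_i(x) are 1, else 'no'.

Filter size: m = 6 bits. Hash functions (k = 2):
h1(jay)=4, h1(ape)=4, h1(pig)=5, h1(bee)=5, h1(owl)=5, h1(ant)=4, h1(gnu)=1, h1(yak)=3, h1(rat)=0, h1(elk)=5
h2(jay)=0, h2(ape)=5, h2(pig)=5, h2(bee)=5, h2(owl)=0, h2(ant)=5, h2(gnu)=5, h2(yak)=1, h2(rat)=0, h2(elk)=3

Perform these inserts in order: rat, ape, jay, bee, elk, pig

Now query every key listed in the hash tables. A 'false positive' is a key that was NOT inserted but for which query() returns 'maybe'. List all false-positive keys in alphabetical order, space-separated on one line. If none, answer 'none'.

Start: bits=000000
After insert 'rat': sets bits 0 -> bits=100000
After insert 'ape': sets bits 4 5 -> bits=100011
After insert 'jay': sets bits 0 4 -> bits=100011
After insert 'bee': sets bits 5 -> bits=100011
After insert 'elk': sets bits 3 5 -> bits=100111
After insert 'pig': sets bits 5 -> bits=100111
Not inserted: ant gnu owl yak — query each against bits=100111:
query ant: checks bit4=1, bit5=1 (all 1) -> maybe => FALSE POSITIVE
query gnu: checks bit1=0, bit5=1 (has a 0) -> no => not a false positive
query owl: checks bit0=1, bit5=1 (all 1) -> maybe => FALSE POSITIVE
query yak: checks bit1=0, bit3=1 (has a 0) -> no => not a false positive
False positives (alphabetical): ant owl

Answer: ant owl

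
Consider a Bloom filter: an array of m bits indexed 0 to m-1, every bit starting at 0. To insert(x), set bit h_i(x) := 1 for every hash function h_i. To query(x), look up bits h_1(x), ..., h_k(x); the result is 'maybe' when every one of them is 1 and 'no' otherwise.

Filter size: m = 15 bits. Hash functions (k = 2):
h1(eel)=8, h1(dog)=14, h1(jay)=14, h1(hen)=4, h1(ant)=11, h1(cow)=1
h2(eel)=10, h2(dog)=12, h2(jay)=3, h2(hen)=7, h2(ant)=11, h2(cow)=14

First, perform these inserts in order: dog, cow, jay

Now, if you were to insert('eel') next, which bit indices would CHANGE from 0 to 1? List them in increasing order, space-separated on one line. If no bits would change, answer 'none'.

Start: bits=000000000000000
After insert 'dog': sets bits 12 14 -> bits=000000000000101
After insert 'cow': sets bits 1 14 -> bits=010000000000101
After insert 'jay': sets bits 3 14 -> bits=010100000000101
insert 'eel' would touch bits 8 10; currently bit8=0, bit10=0
Bits that are 0 among those (would change 0->1): 8 10

Answer: 8 10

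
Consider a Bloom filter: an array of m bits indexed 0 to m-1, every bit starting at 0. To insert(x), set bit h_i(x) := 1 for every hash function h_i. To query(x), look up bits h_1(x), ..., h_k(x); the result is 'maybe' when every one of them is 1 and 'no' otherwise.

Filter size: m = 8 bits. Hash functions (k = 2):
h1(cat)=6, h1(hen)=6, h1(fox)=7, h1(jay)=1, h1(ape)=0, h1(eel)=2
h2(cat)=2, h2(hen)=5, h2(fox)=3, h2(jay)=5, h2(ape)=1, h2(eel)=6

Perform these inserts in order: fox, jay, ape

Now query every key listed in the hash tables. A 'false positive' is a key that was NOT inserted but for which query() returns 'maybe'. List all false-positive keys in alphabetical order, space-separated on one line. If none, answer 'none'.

Answer: none

Derivation:
Start: bits=00000000
After insert 'fox': sets bits 3 7 -> bits=00010001
After insert 'jay': sets bits 1 5 -> bits=01010101
After insert 'ape': sets bits 0 1 -> bits=11010101
Not inserted: cat eel hen — query each against bits=11010101:
query cat: checks bit2=0, bit6=0 (has a 0) -> no => not a false positive
query eel: checks bit2=0, bit6=0 (has a 0) -> no => not a false positive
query hen: checks bit5=1, bit6=0 (has a 0) -> no => not a false positive
False positives (alphabetical): none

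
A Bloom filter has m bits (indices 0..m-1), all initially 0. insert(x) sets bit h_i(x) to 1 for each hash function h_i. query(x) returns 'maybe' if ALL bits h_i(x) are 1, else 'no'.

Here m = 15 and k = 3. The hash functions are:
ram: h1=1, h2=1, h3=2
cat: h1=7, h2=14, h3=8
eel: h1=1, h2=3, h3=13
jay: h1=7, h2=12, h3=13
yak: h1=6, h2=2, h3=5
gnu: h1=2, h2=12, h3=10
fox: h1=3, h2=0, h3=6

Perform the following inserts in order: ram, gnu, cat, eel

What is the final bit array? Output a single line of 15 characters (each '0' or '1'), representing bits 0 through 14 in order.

Answer: 011100011010111

Derivation:
Start: bits=000000000000000
After insert 'ram': sets bits 1 2 -> bits=011000000000000
After insert 'gnu': sets bits 2 10 12 -> bits=011000000010100
After insert 'cat': sets bits 7 8 14 -> bits=011000011010101
After insert 'eel': sets bits 1 3 13 -> bits=011100011010111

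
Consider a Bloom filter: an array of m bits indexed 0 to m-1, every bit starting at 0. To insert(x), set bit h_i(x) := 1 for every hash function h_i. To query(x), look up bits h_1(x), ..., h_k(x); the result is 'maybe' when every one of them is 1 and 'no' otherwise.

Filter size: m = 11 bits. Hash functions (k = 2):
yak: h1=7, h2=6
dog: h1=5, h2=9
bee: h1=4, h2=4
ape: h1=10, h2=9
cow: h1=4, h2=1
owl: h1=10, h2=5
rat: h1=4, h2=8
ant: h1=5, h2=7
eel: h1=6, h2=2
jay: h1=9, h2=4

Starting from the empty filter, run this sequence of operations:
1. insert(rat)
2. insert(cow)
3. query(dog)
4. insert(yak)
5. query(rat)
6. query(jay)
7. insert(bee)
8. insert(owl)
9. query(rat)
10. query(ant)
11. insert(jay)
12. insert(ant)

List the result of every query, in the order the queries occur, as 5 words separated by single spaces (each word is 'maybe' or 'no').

Answer: no maybe no maybe maybe

Derivation:
Start: bits=00000000000
Op 1: insert rat -> sets bits 4 8 -> bits=00001000100
Op 2: insert cow -> sets bits 1 4 -> bits=01001000100
Op 3: query dog -> checks bit5=0, bit9=0 (has a 0) -> no
Op 4: insert yak -> sets bits 6 7 -> bits=01001011100
Op 5: query rat -> checks bit4=1, bit8=1 (all 1) -> maybe
Op 6: query jay -> checks bit4=1, bit9=0 (has a 0) -> no
Op 7: insert bee -> sets bits 4 -> bits=01001011100
Op 8: insert owl -> sets bits 5 10 -> bits=01001111101
Op 9: query rat -> checks bit4=1, bit8=1 (all 1) -> maybe
Op 10: query ant -> checks bit5=1, bit7=1 (all 1) -> maybe
Op 11: insert jay -> sets bits 4 9 -> bits=01001111111
Op 12: insert ant -> sets bits 5 7 -> bits=01001111111
Query results in order: no maybe no maybe maybe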